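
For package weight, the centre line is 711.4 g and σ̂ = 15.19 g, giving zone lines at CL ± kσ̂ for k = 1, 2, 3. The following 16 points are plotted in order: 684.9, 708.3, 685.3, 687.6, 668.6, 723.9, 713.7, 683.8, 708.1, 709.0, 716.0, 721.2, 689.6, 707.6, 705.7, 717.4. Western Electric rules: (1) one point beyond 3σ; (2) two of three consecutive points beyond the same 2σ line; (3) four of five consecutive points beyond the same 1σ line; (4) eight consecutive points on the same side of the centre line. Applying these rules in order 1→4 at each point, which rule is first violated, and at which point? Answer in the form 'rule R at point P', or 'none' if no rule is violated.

rule 3 at point 5

Zone of each point (C = within 1σ̂, B = 1σ̂–2σ̂, A = 2σ̂–3σ̂, * = beyond 3σ̂; sign = side of CL): 1:-B, 2:-C, 3:-B, 4:-B, 5:-A, 6:+C, 7:+C, 8:-B, 9:-C, 10:-C, 11:+C, 12:+C, 13:-B, 14:-C, 15:-C, 16:+C
Rule 3 (four of five consecutive points beyond the same 1σ limit) is satisfied at point 5.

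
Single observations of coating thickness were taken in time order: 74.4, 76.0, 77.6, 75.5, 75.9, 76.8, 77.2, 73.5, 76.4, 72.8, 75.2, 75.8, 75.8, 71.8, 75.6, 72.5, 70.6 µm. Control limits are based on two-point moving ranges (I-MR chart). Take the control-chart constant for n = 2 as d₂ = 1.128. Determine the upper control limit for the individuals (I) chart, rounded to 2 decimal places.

80.39

X̄ = (74.4 + 76.0 + 77.6 + 75.5 + 75.9 + 76.8 + 77.2 + 73.5 + 76.4 + 72.8 + 75.2 + 75.8 + 75.8 + 71.8 + 75.6 + 72.5 + 70.6) / 17 = 74.9059
Moving ranges: 1.6, 1.6, 2.1, 0.4, 0.9, 0.4, 3.7, 2.9, 3.6, 2.4, 0.6, 0.0, 4.0, 3.8, 3.1, 1.9; M̄R̄ = 33.0000 / 16 = 2.0625
UCL = X̄ + 3·M̄R̄/d₂ = 74.9059 + 3 × 2.0625 / 1.128 = 80.3913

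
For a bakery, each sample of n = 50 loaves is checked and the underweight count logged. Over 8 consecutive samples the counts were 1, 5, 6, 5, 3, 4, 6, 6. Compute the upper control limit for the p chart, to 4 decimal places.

p̄ = Σdᵢ / (k·n) = 36 / (8 × 50) = 0.09000
UCL = p̄ + 3·√(p̄(1−p̄)/n) = 0.09000 + 3 × √(0.09000×0.91000/50) = 0.09000 + 3 × 0.04047 = 0.21142

0.2114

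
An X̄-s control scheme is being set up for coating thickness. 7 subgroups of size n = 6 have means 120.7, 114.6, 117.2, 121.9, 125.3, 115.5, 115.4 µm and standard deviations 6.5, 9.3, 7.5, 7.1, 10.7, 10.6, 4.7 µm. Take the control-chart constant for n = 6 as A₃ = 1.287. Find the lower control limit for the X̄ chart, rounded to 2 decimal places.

108.29

X̄̄ = (120.7 + 114.6 + 117.2 + 121.9 + 125.3 + 115.5 + 115.4) / 7 = 118.6571
s̄ = (6.5 + 9.3 + 7.5 + 7.1 + 10.7 + 10.6 + 4.7) / 7 = 8.0571
LCL = X̄̄ − A₃·s̄ = 118.6571 − 1.287 × 8.0571 = 108.2876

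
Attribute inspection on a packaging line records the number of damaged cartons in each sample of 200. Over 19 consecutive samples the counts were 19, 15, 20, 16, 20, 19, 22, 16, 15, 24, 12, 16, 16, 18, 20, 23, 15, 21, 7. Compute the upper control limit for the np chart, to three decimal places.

29.592

p̄ = Σdᵢ / (k·n) = 334 / (19 × 200) = 0.08789
UCL = np̄ + 3·√(np̄(1−p̄)) = 17.5789 + 3 × √(17.5789×0.91211) = 17.5789 + 3 × 4.0042 = 29.5916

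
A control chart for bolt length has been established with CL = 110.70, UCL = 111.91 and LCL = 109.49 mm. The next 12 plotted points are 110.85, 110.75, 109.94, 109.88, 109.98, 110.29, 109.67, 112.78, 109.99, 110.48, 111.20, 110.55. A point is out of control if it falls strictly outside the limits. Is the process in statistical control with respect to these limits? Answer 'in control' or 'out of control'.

Compare each point to [109.49, 111.91]: sample 8 = 112.78 > UCL.

out of control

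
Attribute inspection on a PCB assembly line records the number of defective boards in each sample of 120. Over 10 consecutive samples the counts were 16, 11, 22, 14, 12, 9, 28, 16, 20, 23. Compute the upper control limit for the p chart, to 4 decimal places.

p̄ = Σdᵢ / (k·n) = 171 / (10 × 120) = 0.14250
UCL = p̄ + 3·√(p̄(1−p̄)/n) = 0.14250 + 3 × √(0.14250×0.85750/120) = 0.14250 + 3 × 0.03191 = 0.23823

0.2382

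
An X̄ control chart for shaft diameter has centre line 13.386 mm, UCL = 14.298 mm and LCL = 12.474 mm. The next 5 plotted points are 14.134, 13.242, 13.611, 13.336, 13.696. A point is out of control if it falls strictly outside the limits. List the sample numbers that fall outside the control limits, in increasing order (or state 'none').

none

All 5 points lie within [12.474, 14.298].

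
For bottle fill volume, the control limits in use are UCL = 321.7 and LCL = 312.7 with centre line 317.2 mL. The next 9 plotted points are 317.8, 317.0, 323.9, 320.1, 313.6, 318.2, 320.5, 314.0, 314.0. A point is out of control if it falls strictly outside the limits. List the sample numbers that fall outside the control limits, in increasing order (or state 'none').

Compare each point to [312.7, 321.7]: sample 3 = 323.9 > UCL.

3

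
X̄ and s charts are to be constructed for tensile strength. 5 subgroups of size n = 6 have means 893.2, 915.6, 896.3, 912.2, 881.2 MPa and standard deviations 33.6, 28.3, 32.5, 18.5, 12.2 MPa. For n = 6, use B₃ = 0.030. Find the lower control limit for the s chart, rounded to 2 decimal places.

s̄ = (33.6 + 28.3 + 32.5 + 18.5 + 12.2) / 5 = 25.0200
LCL_s = B₃·s̄ = 0.030 × 25.0200 = 0.7506

0.75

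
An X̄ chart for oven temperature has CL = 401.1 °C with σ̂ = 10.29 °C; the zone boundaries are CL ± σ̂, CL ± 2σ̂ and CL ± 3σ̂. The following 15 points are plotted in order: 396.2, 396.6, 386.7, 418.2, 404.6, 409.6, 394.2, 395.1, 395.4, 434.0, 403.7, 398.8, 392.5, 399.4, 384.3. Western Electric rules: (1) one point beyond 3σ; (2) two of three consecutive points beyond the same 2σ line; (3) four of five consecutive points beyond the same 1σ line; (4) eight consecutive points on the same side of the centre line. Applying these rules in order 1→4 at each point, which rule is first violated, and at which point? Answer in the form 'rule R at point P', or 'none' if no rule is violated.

rule 1 at point 10

Zone of each point (C = within 1σ̂, B = 1σ̂–2σ̂, A = 2σ̂–3σ̂, * = beyond 3σ̂; sign = side of CL): 1:-C, 2:-C, 3:-B, 4:+B, 5:+C, 6:+C, 7:-C, 8:-C, 9:-C, 10:+*, 11:+C, 12:-C, 13:-C, 14:-C, 15:-B
Rule 1 (one point beyond the 3σ limits) is satisfied at point 10.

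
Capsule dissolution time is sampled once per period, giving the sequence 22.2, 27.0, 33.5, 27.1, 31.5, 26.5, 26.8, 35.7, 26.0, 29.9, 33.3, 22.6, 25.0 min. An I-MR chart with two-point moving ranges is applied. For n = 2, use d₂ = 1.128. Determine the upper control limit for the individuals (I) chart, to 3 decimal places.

X̄ = (22.2 + 27.0 + 33.5 + 27.1 + 31.5 + 26.5 + 26.8 + 35.7 + 26.0 + 29.9 + 33.3 + 22.6 + 25.0) / 13 = 28.2385
Moving ranges: 4.8, 6.5, 6.4, 4.4, 5.0, 0.3, 8.9, 9.7, 3.9, 3.4, 10.7, 2.4; M̄R̄ = 66.4000 / 12 = 5.5333
UCL = X̄ + 3·M̄R̄/d₂ = 28.2385 + 3 × 5.5333 / 1.128 = 42.9548

42.955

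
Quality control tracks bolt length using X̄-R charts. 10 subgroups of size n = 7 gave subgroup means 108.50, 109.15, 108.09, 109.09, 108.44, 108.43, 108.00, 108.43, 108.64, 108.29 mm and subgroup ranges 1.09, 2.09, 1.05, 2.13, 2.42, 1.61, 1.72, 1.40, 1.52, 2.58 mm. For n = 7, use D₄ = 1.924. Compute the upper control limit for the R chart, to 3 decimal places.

3.388

R̄ = (1.09 + 2.09 + 1.05 + 2.13 + 2.42 + 1.61 + 1.72 + 1.40 + 1.52 + 2.58) / 10 = 17.6100 / 10 = 1.7610
UCL_R = D₄·R̄ = 1.924 × 1.7610 = 3.3882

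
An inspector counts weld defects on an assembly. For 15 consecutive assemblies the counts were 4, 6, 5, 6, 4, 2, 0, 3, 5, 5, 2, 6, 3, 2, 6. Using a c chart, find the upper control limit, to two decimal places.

9.88

c̄ = (4 + 6 + 5 + 6 + 4 + 2 + 0 + 3 + 5 + 5 + 2 + 6 + 3 + 2 + 6) / 15 = 59 / 15 = 3.9333
UCL = c̄ + 3√c̄ = 3.9333 + 3 × √3.9333 = 3.9333 + 3 × 1.9833 = 9.8831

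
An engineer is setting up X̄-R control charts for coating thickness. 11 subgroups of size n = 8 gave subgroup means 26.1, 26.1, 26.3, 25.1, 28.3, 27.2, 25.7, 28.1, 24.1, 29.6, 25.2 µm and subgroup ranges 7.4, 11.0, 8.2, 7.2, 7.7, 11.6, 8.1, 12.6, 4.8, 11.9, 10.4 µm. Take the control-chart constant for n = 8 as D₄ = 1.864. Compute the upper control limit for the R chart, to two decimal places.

R̄ = (7.4 + 11.0 + 8.2 + 7.2 + 7.7 + 11.6 + 8.1 + 12.6 + 4.8 + 11.9 + 10.4) / 11 = 100.9000 / 11 = 9.1727
UCL_R = D₄·R̄ = 1.864 × 9.1727 = 17.0980

17.10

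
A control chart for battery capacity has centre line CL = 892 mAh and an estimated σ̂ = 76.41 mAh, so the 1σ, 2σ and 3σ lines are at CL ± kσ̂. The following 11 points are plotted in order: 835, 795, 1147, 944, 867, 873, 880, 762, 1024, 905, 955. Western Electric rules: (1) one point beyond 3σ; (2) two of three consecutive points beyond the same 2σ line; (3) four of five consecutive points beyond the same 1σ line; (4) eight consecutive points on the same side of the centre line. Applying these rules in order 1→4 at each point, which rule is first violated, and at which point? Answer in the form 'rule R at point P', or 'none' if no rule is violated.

rule 1 at point 3

Zone of each point (C = within 1σ̂, B = 1σ̂–2σ̂, A = 2σ̂–3σ̂, * = beyond 3σ̂; sign = side of CL): 1:-C, 2:-B, 3:+*, 4:+C, 5:-C, 6:-C, 7:-C, 8:-B, 9:+B, 10:+C, 11:+C
Rule 1 (one point beyond the 3σ limits) is satisfied at point 3.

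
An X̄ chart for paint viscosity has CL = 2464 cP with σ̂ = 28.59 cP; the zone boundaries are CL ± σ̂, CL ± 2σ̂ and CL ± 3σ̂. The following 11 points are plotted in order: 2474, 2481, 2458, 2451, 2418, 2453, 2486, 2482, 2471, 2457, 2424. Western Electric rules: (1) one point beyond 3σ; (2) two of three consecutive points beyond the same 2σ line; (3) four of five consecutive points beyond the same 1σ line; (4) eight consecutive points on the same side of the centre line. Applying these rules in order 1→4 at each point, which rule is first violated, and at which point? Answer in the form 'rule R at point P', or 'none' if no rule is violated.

none

Zone of each point (C = within 1σ̂, B = 1σ̂–2σ̂, A = 2σ̂–3σ̂, * = beyond 3σ̂; sign = side of CL): 1:+C, 2:+C, 3:-C, 4:-C, 5:-B, 6:-C, 7:+C, 8:+C, 9:+C, 10:-C, 11:-B
No rule fires across all 11 points.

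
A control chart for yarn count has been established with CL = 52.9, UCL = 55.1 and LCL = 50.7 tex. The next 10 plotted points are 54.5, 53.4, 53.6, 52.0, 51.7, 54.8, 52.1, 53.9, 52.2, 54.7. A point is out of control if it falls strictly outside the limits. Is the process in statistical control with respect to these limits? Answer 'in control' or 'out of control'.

All 10 points lie within [50.7, 55.1].

in control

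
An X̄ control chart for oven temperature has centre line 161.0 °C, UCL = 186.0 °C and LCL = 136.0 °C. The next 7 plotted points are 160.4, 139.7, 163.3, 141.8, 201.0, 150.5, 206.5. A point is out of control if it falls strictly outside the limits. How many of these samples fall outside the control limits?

2

Compare each point to [136.0, 186.0]: sample 5 = 201.0 > UCL; sample 7 = 206.5 > UCL.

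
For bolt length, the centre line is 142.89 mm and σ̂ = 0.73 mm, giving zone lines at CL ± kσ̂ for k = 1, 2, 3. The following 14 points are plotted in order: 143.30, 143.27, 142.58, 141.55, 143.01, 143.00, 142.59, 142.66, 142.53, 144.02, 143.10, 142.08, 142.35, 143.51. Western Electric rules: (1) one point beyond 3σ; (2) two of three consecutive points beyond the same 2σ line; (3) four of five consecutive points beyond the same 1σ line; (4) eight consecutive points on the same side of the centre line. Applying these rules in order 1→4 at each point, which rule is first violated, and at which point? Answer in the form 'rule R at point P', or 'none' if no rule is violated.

Zone of each point (C = within 1σ̂, B = 1σ̂–2σ̂, A = 2σ̂–3σ̂, * = beyond 3σ̂; sign = side of CL): 1:+C, 2:+C, 3:-C, 4:-B, 5:+C, 6:+C, 7:-C, 8:-C, 9:-C, 10:+B, 11:+C, 12:-B, 13:-C, 14:+C
No rule fires across all 14 points.

none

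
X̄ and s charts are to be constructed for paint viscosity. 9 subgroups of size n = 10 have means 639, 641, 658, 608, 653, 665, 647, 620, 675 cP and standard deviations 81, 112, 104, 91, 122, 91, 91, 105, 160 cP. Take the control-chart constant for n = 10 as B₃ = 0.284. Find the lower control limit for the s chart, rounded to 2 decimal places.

30.20

s̄ = (81 + 112 + 104 + 91 + 122 + 91 + 91 + 105 + 160) / 9 = 106.3333
LCL_s = B₃·s̄ = 0.284 × 106.3333 = 30.1987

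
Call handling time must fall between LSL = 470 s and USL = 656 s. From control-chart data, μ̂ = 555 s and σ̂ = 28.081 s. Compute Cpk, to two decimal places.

1.01

Cpu = (USL − μ̂) / (3σ̂) = (656 − 555) / (3 × 28.081) = 1.1989; Cpl = (μ̂ − LSL) / (3σ̂) = (555 − 470) / (3 × 28.081) = 1.0090; Cpk = min(Cpu, Cpl) = 1.0090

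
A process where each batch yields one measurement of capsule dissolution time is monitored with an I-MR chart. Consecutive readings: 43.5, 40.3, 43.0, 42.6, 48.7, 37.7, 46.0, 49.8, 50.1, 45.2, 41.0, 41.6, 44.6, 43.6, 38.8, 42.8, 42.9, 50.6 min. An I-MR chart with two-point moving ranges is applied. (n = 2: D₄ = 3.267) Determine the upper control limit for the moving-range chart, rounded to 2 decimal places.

12.70

Moving ranges: 3.2, 2.7, 0.4, 6.1, 11.0, 8.3, 3.8, 0.3, 4.9, 4.2, 0.6, 3.0, 1.0, 4.8, 4.0, 0.1, 7.7; M̄R̄ = 66.1000 / 17 = 3.8882
UCL_MR = D₄·M̄R̄ = 3.267 × 3.8882 = 12.7029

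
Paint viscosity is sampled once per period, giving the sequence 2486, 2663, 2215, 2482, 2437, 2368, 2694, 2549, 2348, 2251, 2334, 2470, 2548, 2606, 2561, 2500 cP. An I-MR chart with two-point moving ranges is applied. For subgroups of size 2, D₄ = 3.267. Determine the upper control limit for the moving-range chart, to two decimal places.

487.00

Moving ranges: 177, 448, 267, 45, 69, 326, 145, 201, 97, 83, 136, 78, 58, 45, 61; M̄R̄ = 2236.0000 / 15 = 149.0667
UCL_MR = D₄·M̄R̄ = 3.267 × 149.0667 = 487.0008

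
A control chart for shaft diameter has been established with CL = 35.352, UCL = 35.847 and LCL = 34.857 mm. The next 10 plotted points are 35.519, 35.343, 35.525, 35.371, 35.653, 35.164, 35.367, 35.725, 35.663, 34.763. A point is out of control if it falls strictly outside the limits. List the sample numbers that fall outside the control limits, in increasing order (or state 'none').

10

Compare each point to [34.857, 35.847]: sample 10 = 34.763 < LCL.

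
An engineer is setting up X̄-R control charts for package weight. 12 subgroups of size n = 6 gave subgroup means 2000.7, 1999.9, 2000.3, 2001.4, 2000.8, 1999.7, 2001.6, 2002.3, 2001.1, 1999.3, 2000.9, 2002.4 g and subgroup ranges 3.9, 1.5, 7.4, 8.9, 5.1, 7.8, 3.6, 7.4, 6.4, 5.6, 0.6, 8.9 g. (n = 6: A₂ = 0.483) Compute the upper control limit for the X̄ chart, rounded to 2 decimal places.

X̄̄ = (2000.7 + 1999.9 + 2000.3 + 2001.4 + 2000.8 + 1999.7 + 2001.6 + 2002.3 + 2001.1 + 1999.3 + 2000.9 + 2002.4) / 12 = 24010.4000 / 12 = 2000.8667
R̄ = (3.9 + 1.5 + 7.4 + 8.9 + 5.1 + 7.8 + 3.6 + 7.4 + 6.4 + 5.6 + 0.6 + 8.9) / 12 = 67.1000 / 12 = 5.5917
UCL = X̄̄ + A₂·R̄ = 2000.8667 + 0.483 × 5.5917 = 2003.5674

2003.57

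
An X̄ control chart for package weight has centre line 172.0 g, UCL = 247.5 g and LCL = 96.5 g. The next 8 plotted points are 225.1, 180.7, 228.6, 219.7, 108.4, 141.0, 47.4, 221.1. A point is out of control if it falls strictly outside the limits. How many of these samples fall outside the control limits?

Compare each point to [96.5, 247.5]: sample 7 = 47.4 < LCL.

1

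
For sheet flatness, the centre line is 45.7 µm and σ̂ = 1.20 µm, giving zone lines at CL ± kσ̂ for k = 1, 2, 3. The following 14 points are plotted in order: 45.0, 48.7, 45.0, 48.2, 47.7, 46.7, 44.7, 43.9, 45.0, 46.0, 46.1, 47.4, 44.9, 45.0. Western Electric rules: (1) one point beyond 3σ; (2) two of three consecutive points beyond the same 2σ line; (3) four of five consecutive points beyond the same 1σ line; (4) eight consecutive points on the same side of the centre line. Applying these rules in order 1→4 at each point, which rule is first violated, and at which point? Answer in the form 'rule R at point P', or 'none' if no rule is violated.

rule 2 at point 4

Zone of each point (C = within 1σ̂, B = 1σ̂–2σ̂, A = 2σ̂–3σ̂, * = beyond 3σ̂; sign = side of CL): 1:-C, 2:+A, 3:-C, 4:+A, 5:+B, 6:+C, 7:-C, 8:-B, 9:-C, 10:+C, 11:+C, 12:+B, 13:-C, 14:-C
Rule 2 (two of three consecutive points beyond the same 2σ limit) is satisfied at point 4.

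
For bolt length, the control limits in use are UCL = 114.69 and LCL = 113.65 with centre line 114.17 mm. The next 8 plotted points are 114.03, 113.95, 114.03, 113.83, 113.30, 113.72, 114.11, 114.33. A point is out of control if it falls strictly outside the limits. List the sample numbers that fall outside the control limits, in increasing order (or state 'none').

Compare each point to [113.65, 114.69]: sample 5 = 113.30 < LCL.

5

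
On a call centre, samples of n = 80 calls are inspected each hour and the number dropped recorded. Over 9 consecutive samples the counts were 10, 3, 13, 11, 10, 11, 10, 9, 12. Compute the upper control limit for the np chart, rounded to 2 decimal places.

p̄ = Σdᵢ / (k·n) = 89 / (9 × 80) = 0.12361
UCL = np̄ + 3·√(np̄(1−p̄)) = 9.8889 + 3 × √(9.8889×0.87639) = 9.8889 + 3 × 2.9439 = 18.7206

18.72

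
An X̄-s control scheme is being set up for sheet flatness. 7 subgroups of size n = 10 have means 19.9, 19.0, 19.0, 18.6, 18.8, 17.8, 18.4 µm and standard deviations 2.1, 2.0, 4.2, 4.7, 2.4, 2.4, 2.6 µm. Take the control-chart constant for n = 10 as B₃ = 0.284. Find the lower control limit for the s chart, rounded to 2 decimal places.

0.83

s̄ = (2.1 + 2.0 + 4.2 + 4.7 + 2.4 + 2.4 + 2.6) / 7 = 2.9143
LCL_s = B₃·s̄ = 0.284 × 2.9143 = 0.8277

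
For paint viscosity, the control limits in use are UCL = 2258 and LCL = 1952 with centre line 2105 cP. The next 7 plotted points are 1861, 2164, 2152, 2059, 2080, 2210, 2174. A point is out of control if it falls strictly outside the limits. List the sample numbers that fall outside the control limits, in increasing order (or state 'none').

Compare each point to [1952, 2258]: sample 1 = 1861 < LCL.

1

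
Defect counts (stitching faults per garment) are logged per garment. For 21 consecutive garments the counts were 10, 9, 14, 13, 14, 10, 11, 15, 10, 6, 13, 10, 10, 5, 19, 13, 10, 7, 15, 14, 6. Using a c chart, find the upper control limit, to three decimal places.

c̄ = (10 + 9 + 14 + 13 + 14 + 10 + 11 + 15 + 10 + 6 + 13 + 10 + 10 + 5 + 19 + 13 + 10 + 7 + 15 + 14 + 6) / 21 = 234 / 21 = 11.1429
UCL = c̄ + 3√c̄ = 11.1429 + 3 × √11.1429 = 11.1429 + 3 × 3.3381 = 21.1571

21.157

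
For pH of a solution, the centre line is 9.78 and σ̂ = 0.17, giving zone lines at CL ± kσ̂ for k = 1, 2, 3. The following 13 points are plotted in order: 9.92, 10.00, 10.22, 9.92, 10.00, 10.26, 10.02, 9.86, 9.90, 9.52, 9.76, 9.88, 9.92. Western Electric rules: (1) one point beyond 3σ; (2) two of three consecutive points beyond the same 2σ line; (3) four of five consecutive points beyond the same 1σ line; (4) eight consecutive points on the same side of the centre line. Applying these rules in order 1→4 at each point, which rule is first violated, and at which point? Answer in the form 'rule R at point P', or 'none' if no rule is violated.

rule 3 at point 6

Zone of each point (C = within 1σ̂, B = 1σ̂–2σ̂, A = 2σ̂–3σ̂, * = beyond 3σ̂; sign = side of CL): 1:+C, 2:+B, 3:+A, 4:+C, 5:+B, 6:+A, 7:+B, 8:+C, 9:+C, 10:-B, 11:-C, 12:+C, 13:+C
Rule 3 (four of five consecutive points beyond the same 1σ limit) is satisfied at point 6.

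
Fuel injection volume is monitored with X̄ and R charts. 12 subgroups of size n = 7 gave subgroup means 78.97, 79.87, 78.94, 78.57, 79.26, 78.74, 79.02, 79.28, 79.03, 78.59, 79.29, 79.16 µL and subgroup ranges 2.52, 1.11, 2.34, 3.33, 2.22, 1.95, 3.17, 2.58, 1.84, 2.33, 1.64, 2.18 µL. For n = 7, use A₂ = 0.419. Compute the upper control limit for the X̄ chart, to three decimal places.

80.010

X̄̄ = (78.97 + 79.87 + 78.94 + 78.57 + 79.26 + 78.74 + 79.02 + 79.28 + 79.03 + 78.59 + 79.29 + 79.16) / 12 = 948.7200 / 12 = 79.0600
R̄ = (2.52 + 1.11 + 2.34 + 3.33 + 2.22 + 1.95 + 3.17 + 2.58 + 1.84 + 2.33 + 1.64 + 2.18) / 12 = 27.2100 / 12 = 2.2675
UCL = X̄̄ + A₂·R̄ = 79.0600 + 0.419 × 2.2675 = 80.0101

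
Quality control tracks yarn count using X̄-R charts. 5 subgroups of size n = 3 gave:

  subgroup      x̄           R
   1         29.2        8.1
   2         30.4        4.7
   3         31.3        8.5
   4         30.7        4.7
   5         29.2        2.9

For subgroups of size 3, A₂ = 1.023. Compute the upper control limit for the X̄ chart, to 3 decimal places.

36.073

X̄̄ = (29.2 + 30.4 + 31.3 + 30.7 + 29.2) / 5 = 150.8000 / 5 = 30.1600
R̄ = (8.1 + 4.7 + 8.5 + 4.7 + 2.9) / 5 = 28.9000 / 5 = 5.7800
UCL = X̄̄ + A₂·R̄ = 30.1600 + 1.023 × 5.7800 = 36.0729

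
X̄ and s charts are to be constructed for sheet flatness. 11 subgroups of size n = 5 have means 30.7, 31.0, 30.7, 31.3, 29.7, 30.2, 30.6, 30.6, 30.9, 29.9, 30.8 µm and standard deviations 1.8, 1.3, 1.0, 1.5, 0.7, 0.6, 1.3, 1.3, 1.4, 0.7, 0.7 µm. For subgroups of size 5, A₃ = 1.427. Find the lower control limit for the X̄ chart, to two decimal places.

X̄̄ = (30.7 + 31.0 + 30.7 + 31.3 + 29.7 + 30.2 + 30.6 + 30.6 + 30.9 + 29.9 + 30.8) / 11 = 30.5818
s̄ = (1.8 + 1.3 + 1.0 + 1.5 + 0.7 + 0.6 + 1.3 + 1.3 + 1.4 + 0.7 + 0.7) / 11 = 1.1182
LCL = X̄̄ − A₃·s̄ = 30.5818 − 1.427 × 1.1182 = 28.9862

28.99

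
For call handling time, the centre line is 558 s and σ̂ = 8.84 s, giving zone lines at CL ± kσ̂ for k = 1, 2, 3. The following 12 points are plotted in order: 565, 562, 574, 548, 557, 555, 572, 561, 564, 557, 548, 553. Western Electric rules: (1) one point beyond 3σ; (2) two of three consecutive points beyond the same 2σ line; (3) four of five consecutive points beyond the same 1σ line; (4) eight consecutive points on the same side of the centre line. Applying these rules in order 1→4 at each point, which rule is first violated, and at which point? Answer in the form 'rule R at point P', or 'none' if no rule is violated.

none

Zone of each point (C = within 1σ̂, B = 1σ̂–2σ̂, A = 2σ̂–3σ̂, * = beyond 3σ̂; sign = side of CL): 1:+C, 2:+C, 3:+B, 4:-B, 5:-C, 6:-C, 7:+B, 8:+C, 9:+C, 10:-C, 11:-B, 12:-C
No rule fires across all 12 points.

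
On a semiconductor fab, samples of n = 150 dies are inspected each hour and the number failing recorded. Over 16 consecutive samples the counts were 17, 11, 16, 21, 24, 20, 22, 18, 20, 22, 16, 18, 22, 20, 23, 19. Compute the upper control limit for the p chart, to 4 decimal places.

p̄ = Σdᵢ / (k·n) = 309 / (16 × 150) = 0.12875
UCL = p̄ + 3·√(p̄(1−p̄)/n) = 0.12875 + 3 × √(0.12875×0.87125/150) = 0.12875 + 3 × 0.02735 = 0.21079

0.2108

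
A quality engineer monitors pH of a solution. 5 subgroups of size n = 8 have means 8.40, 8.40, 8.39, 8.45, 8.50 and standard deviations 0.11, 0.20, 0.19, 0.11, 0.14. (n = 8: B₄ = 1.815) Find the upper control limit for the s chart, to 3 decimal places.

0.272

s̄ = (0.11 + 0.20 + 0.19 + 0.11 + 0.14) / 5 = 0.1500
UCL_s = B₄·s̄ = 1.815 × 0.1500 = 0.2722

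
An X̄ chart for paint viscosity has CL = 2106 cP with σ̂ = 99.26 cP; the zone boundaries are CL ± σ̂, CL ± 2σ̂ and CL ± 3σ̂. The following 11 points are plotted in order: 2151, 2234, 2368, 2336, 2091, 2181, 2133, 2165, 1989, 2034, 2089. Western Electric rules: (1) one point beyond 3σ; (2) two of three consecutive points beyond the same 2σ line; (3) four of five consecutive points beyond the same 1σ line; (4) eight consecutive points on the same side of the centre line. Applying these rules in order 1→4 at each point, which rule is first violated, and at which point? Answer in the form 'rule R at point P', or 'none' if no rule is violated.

Zone of each point (C = within 1σ̂, B = 1σ̂–2σ̂, A = 2σ̂–3σ̂, * = beyond 3σ̂; sign = side of CL): 1:+C, 2:+B, 3:+A, 4:+A, 5:-C, 6:+C, 7:+C, 8:+C, 9:-B, 10:-C, 11:-C
Rule 2 (two of three consecutive points beyond the same 2σ limit) is satisfied at point 4.

rule 2 at point 4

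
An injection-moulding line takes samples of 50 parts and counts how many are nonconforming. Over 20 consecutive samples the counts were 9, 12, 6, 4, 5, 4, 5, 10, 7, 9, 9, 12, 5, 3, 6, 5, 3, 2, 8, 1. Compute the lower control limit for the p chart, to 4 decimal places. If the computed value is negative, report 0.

p̄ = Σdᵢ / (k·n) = 125 / (20 × 50) = 0.12500
LCL = p̄ − 3·√(p̄(1−p̄)/n) = 0.12500 − 3 × 0.04677 = -0.01531 → 0 (negative, so LCL = 0)

0.0000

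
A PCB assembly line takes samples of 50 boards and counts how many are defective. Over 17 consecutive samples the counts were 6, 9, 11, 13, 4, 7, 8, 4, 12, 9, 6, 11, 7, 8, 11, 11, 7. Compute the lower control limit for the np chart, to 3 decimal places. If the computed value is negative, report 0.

0.513

p̄ = Σdᵢ / (k·n) = 144 / (17 × 50) = 0.16941
LCL = np̄ − 3·√(np̄(1−p̄)) = 8.4706 − 3 × 2.6525 = 0.5132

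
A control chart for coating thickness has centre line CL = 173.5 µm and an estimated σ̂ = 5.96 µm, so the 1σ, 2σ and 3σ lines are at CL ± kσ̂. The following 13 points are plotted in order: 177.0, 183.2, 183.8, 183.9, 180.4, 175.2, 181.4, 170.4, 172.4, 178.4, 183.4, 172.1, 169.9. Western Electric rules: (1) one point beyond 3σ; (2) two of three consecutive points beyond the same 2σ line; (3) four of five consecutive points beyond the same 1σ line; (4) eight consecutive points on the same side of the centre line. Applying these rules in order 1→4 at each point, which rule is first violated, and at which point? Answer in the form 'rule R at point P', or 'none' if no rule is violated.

Zone of each point (C = within 1σ̂, B = 1σ̂–2σ̂, A = 2σ̂–3σ̂, * = beyond 3σ̂; sign = side of CL): 1:+C, 2:+B, 3:+B, 4:+B, 5:+B, 6:+C, 7:+B, 8:-C, 9:-C, 10:+C, 11:+B, 12:-C, 13:-C
Rule 3 (four of five consecutive points beyond the same 1σ limit) is satisfied at point 5.

rule 3 at point 5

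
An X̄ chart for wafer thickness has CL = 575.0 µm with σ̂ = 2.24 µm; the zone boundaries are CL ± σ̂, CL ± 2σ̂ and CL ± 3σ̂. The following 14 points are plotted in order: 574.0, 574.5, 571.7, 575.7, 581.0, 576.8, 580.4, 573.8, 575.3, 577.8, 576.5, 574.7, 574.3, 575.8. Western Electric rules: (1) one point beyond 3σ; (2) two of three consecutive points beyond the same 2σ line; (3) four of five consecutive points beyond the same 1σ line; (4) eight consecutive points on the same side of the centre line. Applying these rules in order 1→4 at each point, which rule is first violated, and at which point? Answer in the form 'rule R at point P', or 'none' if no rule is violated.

rule 2 at point 7

Zone of each point (C = within 1σ̂, B = 1σ̂–2σ̂, A = 2σ̂–3σ̂, * = beyond 3σ̂; sign = side of CL): 1:-C, 2:-C, 3:-B, 4:+C, 5:+A, 6:+C, 7:+A, 8:-C, 9:+C, 10:+B, 11:+C, 12:-C, 13:-C, 14:+C
Rule 2 (two of three consecutive points beyond the same 2σ limit) is satisfied at point 7.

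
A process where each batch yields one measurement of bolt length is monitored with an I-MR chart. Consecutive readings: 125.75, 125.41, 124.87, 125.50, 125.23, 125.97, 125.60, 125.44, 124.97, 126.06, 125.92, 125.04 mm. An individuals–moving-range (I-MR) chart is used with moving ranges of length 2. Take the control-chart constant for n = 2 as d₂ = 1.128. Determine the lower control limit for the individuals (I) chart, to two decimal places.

X̄ = (125.75 + 125.41 + 124.87 + 125.50 + 125.23 + 125.97 + 125.60 + 125.44 + 124.97 + 126.06 + 125.92 + 125.04) / 12 = 125.4800
Moving ranges: 0.34, 0.54, 0.63, 0.27, 0.74, 0.37, 0.16, 0.47, 1.09, 0.14, 0.88; M̄R̄ = 5.6300 / 11 = 0.5118
LCL = X̄ − 3·M̄R̄/d₂ = 125.4800 − 3 × 0.5118 / 1.128 = 124.1188

124.12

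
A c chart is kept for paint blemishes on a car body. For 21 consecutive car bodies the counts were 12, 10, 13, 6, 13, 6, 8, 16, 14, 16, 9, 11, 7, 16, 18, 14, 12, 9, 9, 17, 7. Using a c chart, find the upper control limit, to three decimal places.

21.776

c̄ = (12 + 10 + 13 + 6 + 13 + 6 + 8 + 16 + 14 + 16 + 9 + 11 + 7 + 16 + 18 + 14 + 12 + 9 + 9 + 17 + 7) / 21 = 243 / 21 = 11.5714
UCL = c̄ + 3√c̄ = 11.5714 + 3 × √11.5714 = 11.5714 + 3 × 3.4017 = 21.7765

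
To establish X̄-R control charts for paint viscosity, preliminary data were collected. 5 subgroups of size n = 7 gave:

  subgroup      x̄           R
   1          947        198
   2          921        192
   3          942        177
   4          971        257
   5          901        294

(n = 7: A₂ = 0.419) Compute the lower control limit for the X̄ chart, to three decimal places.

X̄̄ = (947 + 921 + 942 + 971 + 901) / 5 = 4682.0000 / 5 = 936.4000
R̄ = (198 + 192 + 177 + 257 + 294) / 5 = 1118.0000 / 5 = 223.6000
LCL = X̄̄ − A₂·R̄ = 936.4000 − 0.419 × 223.6000 = 842.7116

842.712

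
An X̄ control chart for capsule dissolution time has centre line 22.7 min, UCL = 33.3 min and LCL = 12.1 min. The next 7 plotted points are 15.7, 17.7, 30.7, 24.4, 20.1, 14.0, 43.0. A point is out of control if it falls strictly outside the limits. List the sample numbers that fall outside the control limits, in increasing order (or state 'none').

7

Compare each point to [12.1, 33.3]: sample 7 = 43.0 > UCL.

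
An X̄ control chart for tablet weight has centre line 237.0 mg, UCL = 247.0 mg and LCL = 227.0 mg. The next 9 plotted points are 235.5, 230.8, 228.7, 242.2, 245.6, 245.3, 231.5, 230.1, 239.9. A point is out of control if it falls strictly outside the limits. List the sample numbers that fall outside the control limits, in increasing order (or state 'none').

All 9 points lie within [227.0, 247.0].

none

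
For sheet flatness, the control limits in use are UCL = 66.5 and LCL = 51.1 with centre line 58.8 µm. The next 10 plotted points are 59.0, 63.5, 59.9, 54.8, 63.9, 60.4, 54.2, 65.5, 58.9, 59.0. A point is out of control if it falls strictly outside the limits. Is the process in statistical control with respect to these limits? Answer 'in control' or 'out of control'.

in control

All 10 points lie within [51.1, 66.5].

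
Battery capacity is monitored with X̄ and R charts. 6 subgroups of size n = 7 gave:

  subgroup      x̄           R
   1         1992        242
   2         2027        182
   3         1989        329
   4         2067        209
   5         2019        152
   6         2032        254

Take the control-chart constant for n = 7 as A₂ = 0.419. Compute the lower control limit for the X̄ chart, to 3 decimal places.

1925.468

X̄̄ = (1992 + 2027 + 1989 + 2067 + 2019 + 2032) / 6 = 12126.0000 / 6 = 2021.0000
R̄ = (242 + 182 + 329 + 209 + 152 + 254) / 6 = 1368.0000 / 6 = 228.0000
LCL = X̄̄ − A₂·R̄ = 2021.0000 − 0.419 × 228.0000 = 1925.4680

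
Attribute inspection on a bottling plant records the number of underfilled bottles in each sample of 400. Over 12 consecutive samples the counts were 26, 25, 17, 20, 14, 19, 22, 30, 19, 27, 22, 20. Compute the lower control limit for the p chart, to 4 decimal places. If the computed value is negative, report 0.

p̄ = Σdᵢ / (k·n) = 261 / (12 × 400) = 0.05437
LCL = p̄ − 3·√(p̄(1−p̄)/n) = 0.05437 − 3 × 0.01134 = 0.02036

0.0204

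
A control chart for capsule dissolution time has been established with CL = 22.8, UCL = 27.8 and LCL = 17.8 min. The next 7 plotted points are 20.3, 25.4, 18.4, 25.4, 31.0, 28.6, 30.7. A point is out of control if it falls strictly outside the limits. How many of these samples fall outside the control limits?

Compare each point to [17.8, 27.8]: sample 5 = 31.0 > UCL; sample 6 = 28.6 > UCL; sample 7 = 30.7 > UCL.

3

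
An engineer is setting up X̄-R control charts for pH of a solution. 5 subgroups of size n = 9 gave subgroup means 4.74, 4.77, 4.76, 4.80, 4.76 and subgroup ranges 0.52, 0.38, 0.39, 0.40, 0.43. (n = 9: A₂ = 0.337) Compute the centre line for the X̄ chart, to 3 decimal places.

X̄̄ = (4.74 + 4.77 + 4.76 + 4.80 + 4.76) / 5 = 23.8300 / 5 = 4.7660
CL = X̄̄ = 4.7660

4.766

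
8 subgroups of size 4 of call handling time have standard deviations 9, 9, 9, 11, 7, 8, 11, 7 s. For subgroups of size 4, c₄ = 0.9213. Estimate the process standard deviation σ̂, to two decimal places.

9.63

s̄ = (9 + 9 + 9 + 11 + 7 + 8 + 11 + 7) / 8 = 8.8750
σ̂ = s̄ / c₄ = 8.8750 / 0.9213 = 9.6331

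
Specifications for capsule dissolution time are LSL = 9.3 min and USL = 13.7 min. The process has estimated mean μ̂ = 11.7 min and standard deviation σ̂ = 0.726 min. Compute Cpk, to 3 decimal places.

Cpu = (USL − μ̂) / (3σ̂) = (13.7 − 11.7) / (3 × 0.726) = 0.9183; Cpl = (μ̂ − LSL) / (3σ̂) = (11.7 − 9.3) / (3 × 0.726) = 1.1019; Cpk = min(Cpu, Cpl) = 0.9183

0.918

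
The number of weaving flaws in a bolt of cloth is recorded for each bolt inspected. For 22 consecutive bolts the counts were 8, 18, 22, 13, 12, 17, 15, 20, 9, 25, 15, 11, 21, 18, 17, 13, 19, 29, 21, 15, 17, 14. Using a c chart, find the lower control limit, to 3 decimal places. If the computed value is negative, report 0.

4.486

c̄ = (8 + 18 + 22 + 13 + 12 + 17 + 15 + 20 + 9 + 25 + 15 + 11 + 21 + 18 + 17 + 13 + 19 + 29 + 21 + 15 + 17 + 14) / 22 = 369 / 22 = 16.7727
LCL = c̄ − 3√c̄ = 16.7727 − 3 × 4.0955 = 4.4864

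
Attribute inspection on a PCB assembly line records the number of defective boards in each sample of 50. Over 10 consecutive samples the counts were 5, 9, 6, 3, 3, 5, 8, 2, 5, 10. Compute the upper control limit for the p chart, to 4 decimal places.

p̄ = Σdᵢ / (k·n) = 56 / (10 × 50) = 0.11200
UCL = p̄ + 3·√(p̄(1−p̄)/n) = 0.11200 + 3 × √(0.11200×0.88800/50) = 0.11200 + 3 × 0.04460 = 0.24580

0.2458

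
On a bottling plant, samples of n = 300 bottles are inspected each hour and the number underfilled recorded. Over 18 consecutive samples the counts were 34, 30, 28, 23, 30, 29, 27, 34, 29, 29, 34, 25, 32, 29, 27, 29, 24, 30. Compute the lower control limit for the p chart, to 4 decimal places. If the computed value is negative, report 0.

0.0456

p̄ = Σdᵢ / (k·n) = 523 / (18 × 300) = 0.09685
LCL = p̄ − 3·√(p̄(1−p̄)/n) = 0.09685 − 3 × 0.01708 = 0.04563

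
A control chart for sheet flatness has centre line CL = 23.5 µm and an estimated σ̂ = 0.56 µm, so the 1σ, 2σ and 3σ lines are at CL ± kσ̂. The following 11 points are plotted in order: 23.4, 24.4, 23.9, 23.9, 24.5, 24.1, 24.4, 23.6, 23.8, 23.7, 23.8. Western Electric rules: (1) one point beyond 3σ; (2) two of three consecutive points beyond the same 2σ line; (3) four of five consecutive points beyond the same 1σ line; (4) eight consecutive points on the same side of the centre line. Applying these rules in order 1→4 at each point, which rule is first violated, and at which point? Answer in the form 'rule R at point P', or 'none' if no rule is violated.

Zone of each point (C = within 1σ̂, B = 1σ̂–2σ̂, A = 2σ̂–3σ̂, * = beyond 3σ̂; sign = side of CL): 1:-C, 2:+B, 3:+C, 4:+C, 5:+B, 6:+B, 7:+B, 8:+C, 9:+C, 10:+C, 11:+C
Rule 4 (eight consecutive points on the same side of the centre line) is satisfied at point 9.

rule 4 at point 9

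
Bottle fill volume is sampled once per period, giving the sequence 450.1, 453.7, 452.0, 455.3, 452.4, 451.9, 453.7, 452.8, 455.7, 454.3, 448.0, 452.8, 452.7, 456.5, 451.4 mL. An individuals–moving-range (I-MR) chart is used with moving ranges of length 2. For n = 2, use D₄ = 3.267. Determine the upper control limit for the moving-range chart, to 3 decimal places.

9.124

Moving ranges: 3.6, 1.7, 3.3, 2.9, 0.5, 1.8, 0.9, 2.9, 1.4, 6.3, 4.8, 0.1, 3.8, 5.1; M̄R̄ = 39.1000 / 14 = 2.7929
UCL_MR = D₄·M̄R̄ = 3.267 × 2.7929 = 9.1243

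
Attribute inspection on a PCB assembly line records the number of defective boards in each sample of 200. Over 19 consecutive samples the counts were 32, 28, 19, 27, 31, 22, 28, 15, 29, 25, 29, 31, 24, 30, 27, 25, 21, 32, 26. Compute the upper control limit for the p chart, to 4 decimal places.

p̄ = Σdᵢ / (k·n) = 501 / (19 × 200) = 0.13184
UCL = p̄ + 3·√(p̄(1−p̄)/n) = 0.13184 + 3 × √(0.13184×0.86816/200) = 0.13184 + 3 × 0.02392 = 0.20361

0.2036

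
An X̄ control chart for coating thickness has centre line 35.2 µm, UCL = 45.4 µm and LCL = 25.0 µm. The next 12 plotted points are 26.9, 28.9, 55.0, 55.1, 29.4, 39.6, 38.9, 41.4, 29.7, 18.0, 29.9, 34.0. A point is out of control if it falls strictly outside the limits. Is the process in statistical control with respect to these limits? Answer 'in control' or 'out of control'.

Compare each point to [25.0, 45.4]: sample 3 = 55.0 > UCL; sample 4 = 55.1 > UCL; sample 10 = 18.0 < LCL.

out of control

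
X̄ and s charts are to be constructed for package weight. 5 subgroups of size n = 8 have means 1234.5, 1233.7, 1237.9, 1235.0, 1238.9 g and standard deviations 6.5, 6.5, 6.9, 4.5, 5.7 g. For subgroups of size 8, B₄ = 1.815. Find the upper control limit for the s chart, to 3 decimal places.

10.926

s̄ = (6.5 + 6.5 + 6.9 + 4.5 + 5.7) / 5 = 6.0200
UCL_s = B₄·s̄ = 1.815 × 6.0200 = 10.9263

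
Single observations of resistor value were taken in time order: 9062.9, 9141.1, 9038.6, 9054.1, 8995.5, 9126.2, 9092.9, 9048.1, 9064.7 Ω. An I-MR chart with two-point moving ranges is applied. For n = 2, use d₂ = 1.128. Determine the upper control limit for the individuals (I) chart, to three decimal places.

9228.985

X̄ = (9062.9 + 9141.1 + 9038.6 + 9054.1 + 8995.5 + 9126.2 + 9092.9 + 9048.1 + 9064.7) / 9 = 9069.3444
Moving ranges: 78.2, 102.5, 15.5, 58.6, 130.7, 33.3, 44.8, 16.6; M̄R̄ = 480.2000 / 8 = 60.0250
UCL = X̄ + 3·M̄R̄/d₂ = 9069.3444 + 3 × 60.0250 / 1.128 = 9228.9854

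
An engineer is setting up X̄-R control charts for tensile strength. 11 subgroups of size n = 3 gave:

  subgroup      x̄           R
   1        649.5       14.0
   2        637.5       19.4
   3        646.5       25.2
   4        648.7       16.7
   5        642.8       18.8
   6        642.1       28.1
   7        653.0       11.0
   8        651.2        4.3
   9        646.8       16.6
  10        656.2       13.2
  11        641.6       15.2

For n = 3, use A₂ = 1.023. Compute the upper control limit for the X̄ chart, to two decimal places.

X̄̄ = (649.5 + 637.5 + 646.5 + 648.7 + 642.8 + 642.1 + 653.0 + 651.2 + 646.8 + 656.2 + 641.6) / 11 = 7115.9000 / 11 = 646.9000
R̄ = (14.0 + 19.4 + 25.2 + 16.7 + 18.8 + 28.1 + 11.0 + 4.3 + 16.6 + 13.2 + 15.2) / 11 = 182.5000 / 11 = 16.5909
UCL = X̄̄ + A₂·R̄ = 646.9000 + 1.023 × 16.5909 = 663.8725

663.87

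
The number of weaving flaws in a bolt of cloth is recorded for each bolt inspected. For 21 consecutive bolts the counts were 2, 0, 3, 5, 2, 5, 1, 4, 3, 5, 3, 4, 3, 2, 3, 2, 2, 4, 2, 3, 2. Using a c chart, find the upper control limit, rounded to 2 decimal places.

7.93

c̄ = (2 + 0 + 3 + 5 + 2 + 5 + 1 + 4 + 3 + 5 + 3 + 4 + 3 + 2 + 3 + 2 + 2 + 4 + 2 + 3 + 2) / 21 = 60 / 21 = 2.8571
UCL = c̄ + 3√c̄ = 2.8571 + 3 × √2.8571 = 2.8571 + 3 × 1.6903 = 7.9281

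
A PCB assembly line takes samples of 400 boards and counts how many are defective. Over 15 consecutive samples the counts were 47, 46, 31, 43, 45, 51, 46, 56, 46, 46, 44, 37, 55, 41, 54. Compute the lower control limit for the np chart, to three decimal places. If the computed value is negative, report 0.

26.750

p̄ = Σdᵢ / (k·n) = 688 / (15 × 400) = 0.11467
LCL = np̄ − 3·√(np̄(1−p̄)) = 45.8667 − 3 × 6.3724 = 26.7495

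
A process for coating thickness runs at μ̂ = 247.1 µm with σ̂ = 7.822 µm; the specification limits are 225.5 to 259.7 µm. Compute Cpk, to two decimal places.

0.54

Cpu = (USL − μ̂) / (3σ̂) = (259.7 − 247.1) / (3 × 7.822) = 0.5369; Cpl = (μ̂ − LSL) / (3σ̂) = (247.1 − 225.5) / (3 × 7.822) = 0.9205; Cpk = min(Cpu, Cpl) = 0.5369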